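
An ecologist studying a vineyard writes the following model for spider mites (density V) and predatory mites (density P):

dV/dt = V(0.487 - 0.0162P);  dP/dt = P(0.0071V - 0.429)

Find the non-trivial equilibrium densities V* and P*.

V* ≈ 60.4, P* ≈ 30.1

Set dP/dt = 0 with P > 0: 0.0071V - 0.429 = 0, so V* = 0.429/0.0071 = 60.4.
Set dV/dt = 0 with V > 0: 0.487 - 0.0162P = 0, so P* = 0.487/0.0162 = 30.1.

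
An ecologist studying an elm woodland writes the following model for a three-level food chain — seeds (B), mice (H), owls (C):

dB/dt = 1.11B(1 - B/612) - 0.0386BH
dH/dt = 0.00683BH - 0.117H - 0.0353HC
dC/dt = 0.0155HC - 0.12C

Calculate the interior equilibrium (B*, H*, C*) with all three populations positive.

From dC/dt = 0: 0.0155H* = 0.12, so H* = 7.74.
From dB/dt = 0: 1.11(1 - B*/612) = 0.0386·7.74, giving B* = 612·(1 - 0.269) = 447.
From dH/dt = 0: 0.00683·447 - 0.117 = 0.0353C*, so C* = 2.94/0.0353 = 83.2.

B* ≈ 447, H* ≈ 7.74, C* ≈ 83.2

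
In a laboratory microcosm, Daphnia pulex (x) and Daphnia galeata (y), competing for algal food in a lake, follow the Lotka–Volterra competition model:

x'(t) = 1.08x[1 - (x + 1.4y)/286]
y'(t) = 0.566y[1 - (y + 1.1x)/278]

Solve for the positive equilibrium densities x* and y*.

x* ≈ 191, y* ≈ 67.8

Setting both brackets to zero gives the nullclines x + 1.4y = 286 and 1.1x + y = 278.
Substituting y = 278 - 1.1x into the first: x(1 - 1.4·1.1) = 286 - 1.4·278.
So x* = -103/-0.54 = 191, and then y* = 278 - 1.1·191 = 67.8.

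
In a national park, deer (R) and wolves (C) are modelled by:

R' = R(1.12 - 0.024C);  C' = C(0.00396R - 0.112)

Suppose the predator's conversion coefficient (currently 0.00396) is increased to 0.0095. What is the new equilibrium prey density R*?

R* ≈ 11.8

At the interior fixed point, setting dC/dt = 0 with C > 0 fixes R* = (predator death rate)/(RC coefficient) — independent of the other coefficients.
With the change, R* = 0.112/0.0095 = 11.8; it falls from 28.3.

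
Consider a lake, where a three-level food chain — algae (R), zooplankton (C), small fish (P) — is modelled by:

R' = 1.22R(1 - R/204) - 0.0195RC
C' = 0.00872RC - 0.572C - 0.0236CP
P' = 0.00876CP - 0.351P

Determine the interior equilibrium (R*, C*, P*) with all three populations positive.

R* ≈ 73.4, C* ≈ 40.1, P* ≈ 2.87

From dP/dt = 0: 0.00876C* = 0.351, so C* = 40.1.
From dR/dt = 0: 1.22(1 - R*/204) = 0.0195·40.1, giving R* = 204·(1 - 0.64) = 73.4.
From dC/dt = 0: 0.00872·73.4 - 0.572 = 0.0236P*, so P* = 0.0676/0.0236 = 2.87.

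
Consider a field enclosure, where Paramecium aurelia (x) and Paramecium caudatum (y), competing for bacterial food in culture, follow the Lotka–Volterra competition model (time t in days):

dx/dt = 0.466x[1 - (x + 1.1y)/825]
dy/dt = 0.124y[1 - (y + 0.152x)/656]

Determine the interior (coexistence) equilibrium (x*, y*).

x* ≈ 124, y* ≈ 637

Setting both brackets to zero gives the nullclines x + 1.1y = 825 and 0.152x + y = 656.
Substituting y = 656 - 0.152x into the first: x(1 - 1.1·0.152) = 825 - 1.1·656.
So x* = 103/0.833 = 124, and then y* = 656 - 0.152·124 = 637.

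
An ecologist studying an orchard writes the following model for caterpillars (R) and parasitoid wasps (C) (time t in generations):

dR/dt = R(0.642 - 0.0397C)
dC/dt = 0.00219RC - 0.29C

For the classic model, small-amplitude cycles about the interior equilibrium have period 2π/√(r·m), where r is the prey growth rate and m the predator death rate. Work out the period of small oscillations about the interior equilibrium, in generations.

Here r = 0.642 and m = 0.29, so r·m = 0.186.
ω = √0.186 = 0.431 per generation, hence T = 2π/ω ≈ 14.6 generations.

T ≈ 14.6 generations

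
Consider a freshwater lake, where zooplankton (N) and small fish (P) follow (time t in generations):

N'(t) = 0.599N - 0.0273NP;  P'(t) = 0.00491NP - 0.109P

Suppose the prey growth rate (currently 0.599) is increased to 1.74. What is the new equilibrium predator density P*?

P* ≈ 63.7

At the interior fixed point, setting dN/dt = 0 with N > 0 fixes P* = (prey growth rate)/(NP coefficient) — independent of the other coefficients.
With the change, P* = 1.74/0.0273 = 63.7; it rises from 21.9.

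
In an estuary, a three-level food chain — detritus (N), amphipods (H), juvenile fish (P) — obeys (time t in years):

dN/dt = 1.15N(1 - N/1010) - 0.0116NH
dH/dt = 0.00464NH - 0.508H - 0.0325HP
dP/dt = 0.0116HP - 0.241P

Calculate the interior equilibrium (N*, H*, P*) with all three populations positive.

From dP/dt = 0: 0.0116H* = 0.241, so H* = 20.8.
From dN/dt = 0: 1.15(1 - N*/1010) = 0.0116·20.8, giving N* = 1010·(1 - 0.21) = 798.
From dH/dt = 0: 0.00464·798 - 0.508 = 0.0325P*, so P* = 3.2/0.0325 = 98.3.

N* ≈ 798, H* ≈ 20.8, P* ≈ 98.3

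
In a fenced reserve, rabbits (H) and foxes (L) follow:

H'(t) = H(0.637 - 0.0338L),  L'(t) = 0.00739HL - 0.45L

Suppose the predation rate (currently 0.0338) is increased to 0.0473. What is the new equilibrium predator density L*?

At the interior fixed point, setting dH/dt = 0 with H > 0 fixes L* = (prey growth rate)/(HL coefficient) — independent of the other coefficients.
With the change, L* = 0.637/0.0473 = 13.5; it falls from 18.8.

L* ≈ 13.5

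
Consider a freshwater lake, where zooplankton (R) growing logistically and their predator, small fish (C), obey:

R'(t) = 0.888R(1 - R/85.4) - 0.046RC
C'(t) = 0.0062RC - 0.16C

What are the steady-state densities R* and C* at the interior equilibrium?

R* ≈ 25.8, C* ≈ 13.5

From dC/dt = 0 with C > 0: 0.0062R* = 0.16, so R* = 25.8.
Substitute into dR/dt = 0: 0.888(1 - 25.8/85.4) = 0.046C*.
The bracket is 0.698, giving C* = 0.62/0.046 = 13.5.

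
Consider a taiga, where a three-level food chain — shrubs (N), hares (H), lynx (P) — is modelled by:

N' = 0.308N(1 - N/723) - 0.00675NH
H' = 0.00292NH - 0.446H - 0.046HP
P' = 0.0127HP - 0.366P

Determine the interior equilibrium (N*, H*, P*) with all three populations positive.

N* ≈ 266, H* ≈ 28.8, P* ≈ 7.21

From dP/dt = 0: 0.0127H* = 0.366, so H* = 28.8.
From dN/dt = 0: 0.308(1 - N*/723) = 0.00675·28.8, giving N* = 723·(1 - 0.632) = 266.
From dH/dt = 0: 0.00292·266 - 0.446 = 0.046P*, so P* = 0.332/0.046 = 7.21.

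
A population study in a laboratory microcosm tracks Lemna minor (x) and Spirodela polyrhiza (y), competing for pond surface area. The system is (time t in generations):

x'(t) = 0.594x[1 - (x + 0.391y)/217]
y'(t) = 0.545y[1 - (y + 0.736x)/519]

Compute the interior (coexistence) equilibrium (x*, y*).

Setting both brackets to zero gives the nullclines x + 0.391y = 217 and 0.736x + y = 519.
Substituting y = 519 - 0.736x into the first: x(1 - 0.391·0.736) = 217 - 0.391·519.
So x* = 14.1/0.712 = 19.8, and then y* = 519 - 0.736·19.8 = 504.

x* ≈ 19.8, y* ≈ 504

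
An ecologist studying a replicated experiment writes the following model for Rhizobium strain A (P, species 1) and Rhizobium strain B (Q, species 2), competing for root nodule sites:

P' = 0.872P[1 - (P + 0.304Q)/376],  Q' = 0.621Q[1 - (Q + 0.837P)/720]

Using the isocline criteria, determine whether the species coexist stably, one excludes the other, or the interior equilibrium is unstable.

stable coexistence

Compare the nullcline intercepts: K1/α12 = 376/0.304 = 1240 > K2 = 720; K2/α21 = 720/0.837 = 860 > K1 = 376.
Since both inequalities hold, each species can invade when rare, so the interior equilibrium is stable.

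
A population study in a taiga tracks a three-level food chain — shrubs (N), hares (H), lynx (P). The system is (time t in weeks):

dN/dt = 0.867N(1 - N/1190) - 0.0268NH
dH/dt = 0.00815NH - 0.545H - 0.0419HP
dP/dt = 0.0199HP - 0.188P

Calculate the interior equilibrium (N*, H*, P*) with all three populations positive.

From dP/dt = 0: 0.0199H* = 0.188, so H* = 9.45.
From dN/dt = 0: 0.867(1 - N*/1190) = 0.0268·9.45, giving N* = 1190·(1 - 0.292) = 842.
From dH/dt = 0: 0.00815·842 - 0.545 = 0.0419P*, so P* = 6.32/0.0419 = 151.

N* ≈ 842, H* ≈ 9.45, P* ≈ 151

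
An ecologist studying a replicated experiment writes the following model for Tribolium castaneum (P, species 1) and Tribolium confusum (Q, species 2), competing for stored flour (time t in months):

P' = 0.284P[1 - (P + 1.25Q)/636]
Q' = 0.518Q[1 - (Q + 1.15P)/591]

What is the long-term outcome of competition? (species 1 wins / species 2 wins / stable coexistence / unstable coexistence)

Compare the nullcline intercepts: K1/α12 = 636/1.25 = 509 < K2 = 591; K2/α21 = 591/1.15 = 514 < K1 = 636.
Since both are reversed, neither can invade when rare; the interior point is a saddle.

unstable coexistence (outcome depends on initial conditions)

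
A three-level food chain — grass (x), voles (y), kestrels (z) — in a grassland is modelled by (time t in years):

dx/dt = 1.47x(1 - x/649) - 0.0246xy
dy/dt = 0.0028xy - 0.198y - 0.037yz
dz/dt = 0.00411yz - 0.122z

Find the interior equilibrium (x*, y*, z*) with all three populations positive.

x* ≈ 327, y* ≈ 29.7, z* ≈ 19.4

From dz/dt = 0: 0.00411y* = 0.122, so y* = 29.7.
From dx/dt = 0: 1.47(1 - x*/649) = 0.0246·29.7, giving x* = 649·(1 - 0.497) = 327.
From dy/dt = 0: 0.0028·327 - 0.198 = 0.037z*, so z* = 0.717/0.037 = 19.4.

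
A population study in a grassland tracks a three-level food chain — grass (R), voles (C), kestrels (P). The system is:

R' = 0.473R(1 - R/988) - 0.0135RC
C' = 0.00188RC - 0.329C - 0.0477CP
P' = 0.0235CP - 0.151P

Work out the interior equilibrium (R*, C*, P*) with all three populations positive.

From dP/dt = 0: 0.0235C* = 0.151, so C* = 6.43.
From dR/dt = 0: 0.473(1 - R*/988) = 0.0135·6.43, giving R* = 988·(1 - 0.183) = 807.
From dC/dt = 0: 0.00188·807 - 0.329 = 0.0477P*, so P* = 1.19/0.0477 = 24.9.

R* ≈ 807, C* ≈ 6.43, P* ≈ 24.9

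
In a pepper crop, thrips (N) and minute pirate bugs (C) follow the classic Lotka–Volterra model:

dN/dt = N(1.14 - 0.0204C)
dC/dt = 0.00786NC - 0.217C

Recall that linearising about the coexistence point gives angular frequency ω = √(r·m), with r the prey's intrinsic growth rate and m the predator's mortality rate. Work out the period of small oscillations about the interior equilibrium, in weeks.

T ≈ 12.6 weeks

Here r = 1.14 and m = 0.217, so r·m = 0.247.
ω = √0.247 = 0.497 per week, hence T = 2π/ω ≈ 12.6 weeks.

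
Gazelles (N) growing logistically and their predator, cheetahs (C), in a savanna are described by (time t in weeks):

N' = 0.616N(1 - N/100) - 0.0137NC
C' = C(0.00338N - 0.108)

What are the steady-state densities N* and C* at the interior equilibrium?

From dC/dt = 0 with C > 0: 0.00338N* = 0.108, so N* = 32.
Substitute into dN/dt = 0: 0.616(1 - 32/100) = 0.0137C*.
The bracket is 0.68, giving C* = 0.419/0.0137 = 30.6.

N* ≈ 32, C* ≈ 30.6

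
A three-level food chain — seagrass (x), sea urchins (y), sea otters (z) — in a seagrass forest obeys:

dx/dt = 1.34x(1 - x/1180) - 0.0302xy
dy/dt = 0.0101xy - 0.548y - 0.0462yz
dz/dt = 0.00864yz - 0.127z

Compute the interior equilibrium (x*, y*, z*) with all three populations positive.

From dz/dt = 0: 0.00864y* = 0.127, so y* = 14.7.
From dx/dt = 0: 1.34(1 - x*/1180) = 0.0302·14.7, giving x* = 1180·(1 - 0.331) = 789.
From dy/dt = 0: 0.0101·789 - 0.548 = 0.0462z*, so z* = 7.42/0.0462 = 161.

x* ≈ 789, y* ≈ 14.7, z* ≈ 161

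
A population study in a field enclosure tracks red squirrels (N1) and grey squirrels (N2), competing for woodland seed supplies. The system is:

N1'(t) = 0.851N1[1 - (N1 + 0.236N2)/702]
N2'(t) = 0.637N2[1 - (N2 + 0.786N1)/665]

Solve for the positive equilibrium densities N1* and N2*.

Setting both brackets to zero gives the nullclines N1 + 0.236N2 = 702 and 0.786N1 + N2 = 665.
Substituting N2 = 665 - 0.786N1 into the first: N1(1 - 0.236·0.786) = 702 - 0.236·665.
So N1* = 545/0.815 = 669, and then N2* = 665 - 0.786·669 = 139.

N1* ≈ 669, N2* ≈ 139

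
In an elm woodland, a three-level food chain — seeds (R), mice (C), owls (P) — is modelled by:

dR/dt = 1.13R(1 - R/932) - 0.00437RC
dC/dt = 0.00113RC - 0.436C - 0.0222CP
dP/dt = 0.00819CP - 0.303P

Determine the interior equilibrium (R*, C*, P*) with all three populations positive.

From dP/dt = 0: 0.00819C* = 0.303, so C* = 37.
From dR/dt = 0: 1.13(1 - R*/932) = 0.00437·37, giving R* = 932·(1 - 0.143) = 799.
From dC/dt = 0: 0.00113·799 - 0.436 = 0.0222P*, so P* = 0.466/0.0222 = 21.

R* ≈ 799, C* ≈ 37, P* ≈ 21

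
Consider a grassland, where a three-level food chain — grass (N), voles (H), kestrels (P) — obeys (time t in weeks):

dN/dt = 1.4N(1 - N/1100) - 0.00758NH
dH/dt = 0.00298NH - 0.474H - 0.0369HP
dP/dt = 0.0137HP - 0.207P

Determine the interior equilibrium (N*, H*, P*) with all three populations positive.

From dP/dt = 0: 0.0137H* = 0.207, so H* = 15.1.
From dN/dt = 0: 1.4(1 - N*/1100) = 0.00758·15.1, giving N* = 1100·(1 - 0.0818) = 1010.
From dH/dt = 0: 0.00298·1010 - 0.474 = 0.0369P*, so P* = 2.54/0.0369 = 68.7.

N* ≈ 1010, H* ≈ 15.1, P* ≈ 68.7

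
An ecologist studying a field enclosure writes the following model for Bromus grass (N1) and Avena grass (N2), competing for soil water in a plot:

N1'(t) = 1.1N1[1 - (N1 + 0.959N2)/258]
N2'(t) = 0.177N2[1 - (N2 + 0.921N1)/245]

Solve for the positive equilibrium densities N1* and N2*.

N1* ≈ 197, N2* ≈ 63.2

Setting both brackets to zero gives the nullclines N1 + 0.959N2 = 258 and 0.921N1 + N2 = 245.
Substituting N2 = 245 - 0.921N1 into the first: N1(1 - 0.959·0.921) = 258 - 0.959·245.
So N1* = 23/0.117 = 197, and then N2* = 245 - 0.921·197 = 63.2.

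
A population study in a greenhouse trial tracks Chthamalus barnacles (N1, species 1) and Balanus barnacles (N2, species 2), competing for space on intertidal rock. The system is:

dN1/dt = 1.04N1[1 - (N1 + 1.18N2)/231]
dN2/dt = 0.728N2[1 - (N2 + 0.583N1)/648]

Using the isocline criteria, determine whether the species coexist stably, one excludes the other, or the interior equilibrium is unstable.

Compare the nullcline intercepts: K1/α12 = 231/1.18 = 196 < K2 = 648; K2/α21 = 648/0.583 = 1110 > K1 = 231.
Since the inequalities point opposite ways, species 2 can invade but species 1 cannot.

species 2 excludes species 1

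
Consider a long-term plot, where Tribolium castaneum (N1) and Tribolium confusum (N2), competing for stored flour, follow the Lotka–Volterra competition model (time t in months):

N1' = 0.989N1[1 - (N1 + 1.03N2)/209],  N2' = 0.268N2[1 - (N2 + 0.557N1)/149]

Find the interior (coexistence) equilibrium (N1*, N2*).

N1* ≈ 130, N2* ≈ 76.4

Setting both brackets to zero gives the nullclines N1 + 1.03N2 = 209 and 0.557N1 + N2 = 149.
Substituting N2 = 149 - 0.557N1 into the first: N1(1 - 1.03·0.557) = 209 - 1.03·149.
So N1* = 55.5/0.426 = 130, and then N2* = 149 - 0.557·130 = 76.4.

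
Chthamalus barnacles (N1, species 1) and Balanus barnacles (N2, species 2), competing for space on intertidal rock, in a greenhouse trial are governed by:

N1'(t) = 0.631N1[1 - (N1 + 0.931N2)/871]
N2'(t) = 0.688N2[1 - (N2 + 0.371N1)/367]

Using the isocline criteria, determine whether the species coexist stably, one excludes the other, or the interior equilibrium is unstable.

stable coexistence

Compare the nullcline intercepts: K1/α12 = 871/0.931 = 936 > K2 = 367; K2/α21 = 367/0.371 = 989 > K1 = 871.
Since both inequalities hold, each species can invade when rare, so the interior equilibrium is stable.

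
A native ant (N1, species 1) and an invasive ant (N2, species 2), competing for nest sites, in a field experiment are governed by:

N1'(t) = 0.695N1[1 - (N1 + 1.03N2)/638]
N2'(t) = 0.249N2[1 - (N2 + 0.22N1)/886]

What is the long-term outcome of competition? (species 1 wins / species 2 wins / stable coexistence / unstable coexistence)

Compare the nullcline intercepts: K1/α12 = 638/1.03 = 619 < K2 = 886; K2/α21 = 886/0.22 = 4030 > K1 = 638.
Since the inequalities point opposite ways, species 2 can invade but species 1 cannot.

species 2 excludes species 1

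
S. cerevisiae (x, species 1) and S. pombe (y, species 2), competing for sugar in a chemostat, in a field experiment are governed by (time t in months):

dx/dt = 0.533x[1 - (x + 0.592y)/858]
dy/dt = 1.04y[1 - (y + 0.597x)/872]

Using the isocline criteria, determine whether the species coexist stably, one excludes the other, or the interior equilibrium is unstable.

Compare the nullcline intercepts: K1/α12 = 858/0.592 = 1450 > K2 = 872; K2/α21 = 872/0.597 = 1460 > K1 = 858.
Since both inequalities hold, each species can invade when rare, so the interior equilibrium is stable.

stable coexistence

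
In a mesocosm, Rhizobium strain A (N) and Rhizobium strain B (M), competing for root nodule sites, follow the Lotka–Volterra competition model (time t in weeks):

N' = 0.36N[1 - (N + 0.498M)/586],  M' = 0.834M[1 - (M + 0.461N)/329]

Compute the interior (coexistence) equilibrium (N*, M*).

Setting both brackets to zero gives the nullclines N + 0.498M = 586 and 0.461N + M = 329.
Substituting M = 329 - 0.461N into the first: N(1 - 0.498·0.461) = 586 - 0.498·329.
So N* = 422/0.77 = 548, and then M* = 329 - 0.461·548 = 76.4.

N* ≈ 548, M* ≈ 76.4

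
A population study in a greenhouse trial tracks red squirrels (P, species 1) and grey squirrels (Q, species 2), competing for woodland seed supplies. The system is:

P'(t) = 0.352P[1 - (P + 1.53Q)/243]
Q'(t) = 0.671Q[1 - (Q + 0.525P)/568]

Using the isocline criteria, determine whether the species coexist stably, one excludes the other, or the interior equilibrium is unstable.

species 2 excludes species 1

Compare the nullcline intercepts: K1/α12 = 243/1.53 = 159 < K2 = 568; K2/α21 = 568/0.525 = 1080 > K1 = 243.
Since the inequalities point opposite ways, species 2 can invade but species 1 cannot.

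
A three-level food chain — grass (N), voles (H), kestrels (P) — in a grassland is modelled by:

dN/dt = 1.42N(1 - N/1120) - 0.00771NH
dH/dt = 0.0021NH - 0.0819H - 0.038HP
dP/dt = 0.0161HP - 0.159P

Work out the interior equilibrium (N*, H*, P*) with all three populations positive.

N* ≈ 1060, H* ≈ 9.88, P* ≈ 56.4

From dP/dt = 0: 0.0161H* = 0.159, so H* = 9.88.
From dN/dt = 0: 1.42(1 - N*/1120) = 0.00771·9.88, giving N* = 1120·(1 - 0.0536) = 1060.
From dH/dt = 0: 0.0021·1060 - 0.0819 = 0.038P*, so P* = 2.14/0.038 = 56.4.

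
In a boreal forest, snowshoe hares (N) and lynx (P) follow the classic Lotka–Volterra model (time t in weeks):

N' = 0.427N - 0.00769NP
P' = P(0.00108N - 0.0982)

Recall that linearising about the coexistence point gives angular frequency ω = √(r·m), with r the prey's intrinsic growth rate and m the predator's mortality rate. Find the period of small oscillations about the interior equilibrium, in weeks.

T ≈ 30.7 weeks

Here r = 0.427 and m = 0.0982, so r·m = 0.0419.
ω = √0.0419 = 0.205 per week, hence T = 2π/ω ≈ 30.7 weeks.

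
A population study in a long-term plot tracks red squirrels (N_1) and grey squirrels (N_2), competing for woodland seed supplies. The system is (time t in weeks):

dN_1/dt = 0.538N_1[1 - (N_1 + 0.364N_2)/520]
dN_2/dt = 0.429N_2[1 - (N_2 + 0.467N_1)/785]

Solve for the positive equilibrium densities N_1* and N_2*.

Setting both brackets to zero gives the nullclines N_1 + 0.364N_2 = 520 and 0.467N_1 + N_2 = 785.
Substituting N_2 = 785 - 0.467N_1 into the first: N_1(1 - 0.364·0.467) = 520 - 0.364·785.
So N_1* = 234/0.83 = 282, and then N_2* = 785 - 0.467·282 = 653.

N_1* ≈ 282, N_2* ≈ 653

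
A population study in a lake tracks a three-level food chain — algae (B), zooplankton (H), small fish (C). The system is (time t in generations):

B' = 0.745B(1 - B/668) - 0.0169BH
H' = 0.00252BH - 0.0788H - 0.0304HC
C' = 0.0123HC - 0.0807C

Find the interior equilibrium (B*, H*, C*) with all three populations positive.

B* ≈ 569, H* ≈ 6.56, C* ≈ 44.5

From dC/dt = 0: 0.0123H* = 0.0807, so H* = 6.56.
From dB/dt = 0: 0.745(1 - B*/668) = 0.0169·6.56, giving B* = 668·(1 - 0.149) = 569.
From dH/dt = 0: 0.00252·569 - 0.0788 = 0.0304C*, so C* = 1.35/0.0304 = 44.5.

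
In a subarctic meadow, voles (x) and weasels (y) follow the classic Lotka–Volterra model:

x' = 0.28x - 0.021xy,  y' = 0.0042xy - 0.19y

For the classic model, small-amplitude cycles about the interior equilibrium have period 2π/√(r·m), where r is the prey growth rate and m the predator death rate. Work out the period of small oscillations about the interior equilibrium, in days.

T ≈ 27.2 days

Here r = 0.28 and m = 0.19, so r·m = 0.0532.
ω = √0.0532 = 0.231 per day, hence T = 2π/ω ≈ 27.2 days.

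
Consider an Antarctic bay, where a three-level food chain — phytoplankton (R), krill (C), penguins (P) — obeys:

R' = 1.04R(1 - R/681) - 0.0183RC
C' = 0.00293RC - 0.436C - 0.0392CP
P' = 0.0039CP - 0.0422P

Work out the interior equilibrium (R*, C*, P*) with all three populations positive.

From dP/dt = 0: 0.0039C* = 0.0422, so C* = 10.8.
From dR/dt = 0: 1.04(1 - R*/681) = 0.0183·10.8, giving R* = 681·(1 - 0.19) = 551.
From dC/dt = 0: 0.00293·551 - 0.436 = 0.0392P*, so P* = 1.18/0.0392 = 30.1.

R* ≈ 551, C* ≈ 10.8, P* ≈ 30.1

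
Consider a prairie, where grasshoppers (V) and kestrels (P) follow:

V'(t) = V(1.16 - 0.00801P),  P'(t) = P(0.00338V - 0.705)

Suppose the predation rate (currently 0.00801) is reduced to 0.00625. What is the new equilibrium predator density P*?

P* ≈ 186

At the interior fixed point, setting dV/dt = 0 with V > 0 fixes P* = (prey growth rate)/(VP coefficient) — independent of the other coefficients.
With the change, P* = 1.16/0.00625 = 186; it rises from 145.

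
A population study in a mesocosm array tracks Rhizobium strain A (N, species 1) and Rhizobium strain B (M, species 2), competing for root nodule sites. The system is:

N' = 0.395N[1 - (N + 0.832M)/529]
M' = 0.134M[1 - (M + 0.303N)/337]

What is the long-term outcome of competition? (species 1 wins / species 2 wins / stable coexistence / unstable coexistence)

stable coexistence

Compare the nullcline intercepts: K1/α12 = 529/0.832 = 636 > K2 = 337; K2/α21 = 337/0.303 = 1110 > K1 = 529.
Since both inequalities hold, each species can invade when rare, so the interior equilibrium is stable.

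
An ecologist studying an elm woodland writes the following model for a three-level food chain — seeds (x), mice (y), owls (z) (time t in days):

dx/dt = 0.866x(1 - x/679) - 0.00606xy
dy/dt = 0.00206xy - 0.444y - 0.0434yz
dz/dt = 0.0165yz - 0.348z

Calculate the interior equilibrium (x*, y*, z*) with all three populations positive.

x* ≈ 579, y* ≈ 21.1, z* ≈ 17.2

From dz/dt = 0: 0.0165y* = 0.348, so y* = 21.1.
From dx/dt = 0: 0.866(1 - x*/679) = 0.00606·21.1, giving x* = 679·(1 - 0.148) = 579.
From dy/dt = 0: 0.00206·579 - 0.444 = 0.0434z*, so z* = 0.748/0.0434 = 17.2.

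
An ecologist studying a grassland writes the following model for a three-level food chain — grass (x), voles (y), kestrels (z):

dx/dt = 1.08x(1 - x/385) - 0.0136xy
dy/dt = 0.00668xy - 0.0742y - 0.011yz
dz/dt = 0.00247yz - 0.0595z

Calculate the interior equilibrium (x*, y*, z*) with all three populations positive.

From dz/dt = 0: 0.00247y* = 0.0595, so y* = 24.1.
From dx/dt = 0: 1.08(1 - x*/385) = 0.0136·24.1, giving x* = 385·(1 - 0.303) = 268.
From dy/dt = 0: 0.00668·268 - 0.0742 = 0.011z*, so z* = 1.72/0.011 = 156.

x* ≈ 268, y* ≈ 24.1, z* ≈ 156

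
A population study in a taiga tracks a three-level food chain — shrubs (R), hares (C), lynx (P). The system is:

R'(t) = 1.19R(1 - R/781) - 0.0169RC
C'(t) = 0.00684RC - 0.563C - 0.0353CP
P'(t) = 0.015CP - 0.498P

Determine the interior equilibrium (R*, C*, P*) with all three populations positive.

R* ≈ 413, C* ≈ 33.2, P* ≈ 64

From dP/dt = 0: 0.015C* = 0.498, so C* = 33.2.
From dR/dt = 0: 1.19(1 - R*/781) = 0.0169·33.2, giving R* = 781·(1 - 0.471) = 413.
From dC/dt = 0: 0.00684·413 - 0.563 = 0.0353P*, so P* = 2.26/0.0353 = 64.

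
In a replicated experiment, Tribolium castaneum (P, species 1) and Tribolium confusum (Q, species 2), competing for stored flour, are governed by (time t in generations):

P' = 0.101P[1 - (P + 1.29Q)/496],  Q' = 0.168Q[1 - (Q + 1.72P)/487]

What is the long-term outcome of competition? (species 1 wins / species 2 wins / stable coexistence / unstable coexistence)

unstable coexistence (outcome depends on initial conditions)

Compare the nullcline intercepts: K1/α12 = 496/1.29 = 384 < K2 = 487; K2/α21 = 487/1.72 = 283 < K1 = 496.
Since both are reversed, neither can invade when rare; the interior point is a saddle.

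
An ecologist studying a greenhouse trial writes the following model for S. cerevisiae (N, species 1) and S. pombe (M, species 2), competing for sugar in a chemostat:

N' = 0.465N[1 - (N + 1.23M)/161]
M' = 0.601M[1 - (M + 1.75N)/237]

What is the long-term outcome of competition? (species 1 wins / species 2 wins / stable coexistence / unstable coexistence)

Compare the nullcline intercepts: K1/α12 = 161/1.23 = 131 < K2 = 237; K2/α21 = 237/1.75 = 135 < K1 = 161.
Since both are reversed, neither can invade when rare; the interior point is a saddle.

unstable coexistence (outcome depends on initial conditions)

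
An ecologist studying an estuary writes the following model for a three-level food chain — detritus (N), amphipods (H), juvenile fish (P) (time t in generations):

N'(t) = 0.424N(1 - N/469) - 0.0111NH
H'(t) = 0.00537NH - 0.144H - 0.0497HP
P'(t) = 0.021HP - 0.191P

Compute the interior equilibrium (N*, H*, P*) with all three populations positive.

From dP/dt = 0: 0.021H* = 0.191, so H* = 9.1.
From dN/dt = 0: 0.424(1 - N*/469) = 0.0111·9.1, giving N* = 469·(1 - 0.238) = 357.
From dH/dt = 0: 0.00537·357 - 0.144 = 0.0497P*, so P* = 1.77/0.0497 = 35.7.

N* ≈ 357, H* ≈ 9.1, P* ≈ 35.7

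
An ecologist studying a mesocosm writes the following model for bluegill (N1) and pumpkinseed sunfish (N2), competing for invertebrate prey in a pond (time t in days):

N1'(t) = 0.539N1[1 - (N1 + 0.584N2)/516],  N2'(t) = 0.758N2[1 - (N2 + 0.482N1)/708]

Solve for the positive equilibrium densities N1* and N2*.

N1* ≈ 143, N2* ≈ 639

Setting both brackets to zero gives the nullclines N1 + 0.584N2 = 516 and 0.482N1 + N2 = 708.
Substituting N2 = 708 - 0.482N1 into the first: N1(1 - 0.584·0.482) = 516 - 0.584·708.
So N1* = 103/0.719 = 143, and then N2* = 708 - 0.482·143 = 639.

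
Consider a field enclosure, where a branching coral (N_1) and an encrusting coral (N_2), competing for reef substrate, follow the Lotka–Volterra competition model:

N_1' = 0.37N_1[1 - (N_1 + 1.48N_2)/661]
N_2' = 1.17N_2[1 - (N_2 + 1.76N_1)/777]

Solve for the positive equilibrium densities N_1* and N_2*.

N_1* ≈ 305, N_2* ≈ 241

Setting both brackets to zero gives the nullclines N_1 + 1.48N_2 = 661 and 1.76N_1 + N_2 = 777.
Substituting N_2 = 777 - 1.76N_1 into the first: N_1(1 - 1.48·1.76) = 661 - 1.48·777.
So N_1* = -489/-1.6 = 305, and then N_2* = 777 - 1.76·305 = 241.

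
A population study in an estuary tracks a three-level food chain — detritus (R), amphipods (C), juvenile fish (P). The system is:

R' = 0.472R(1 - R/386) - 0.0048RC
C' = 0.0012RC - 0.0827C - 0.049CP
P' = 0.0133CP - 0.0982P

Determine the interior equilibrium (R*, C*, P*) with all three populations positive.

From dP/dt = 0: 0.0133C* = 0.0982, so C* = 7.38.
From dR/dt = 0: 0.472(1 - R*/386) = 0.0048·7.38, giving R* = 386·(1 - 0.0751) = 357.
From dC/dt = 0: 0.0012·357 - 0.0827 = 0.049P*, so P* = 0.346/0.049 = 7.06.

R* ≈ 357, C* ≈ 7.38, P* ≈ 7.06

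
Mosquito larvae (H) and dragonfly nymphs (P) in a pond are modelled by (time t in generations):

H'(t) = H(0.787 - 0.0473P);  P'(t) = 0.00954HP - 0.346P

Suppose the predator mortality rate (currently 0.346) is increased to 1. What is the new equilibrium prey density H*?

At the interior fixed point, setting dP/dt = 0 with P > 0 fixes H* = (predator death rate)/(HP coefficient) — independent of the other coefficients.
With the change, H* = 1/0.00954 = 105; it rises from 36.3.

H* ≈ 105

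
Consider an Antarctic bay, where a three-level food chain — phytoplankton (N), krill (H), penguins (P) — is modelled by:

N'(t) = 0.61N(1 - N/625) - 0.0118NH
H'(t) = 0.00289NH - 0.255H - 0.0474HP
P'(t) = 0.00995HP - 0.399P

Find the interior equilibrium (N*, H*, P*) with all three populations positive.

From dP/dt = 0: 0.00995H* = 0.399, so H* = 40.1.
From dN/dt = 0: 0.61(1 - N*/625) = 0.0118·40.1, giving N* = 625·(1 - 0.776) = 140.
From dH/dt = 0: 0.00289·140 - 0.255 = 0.0474P*, so P* = 0.15/0.0474 = 3.17.

N* ≈ 140, H* ≈ 40.1, P* ≈ 3.17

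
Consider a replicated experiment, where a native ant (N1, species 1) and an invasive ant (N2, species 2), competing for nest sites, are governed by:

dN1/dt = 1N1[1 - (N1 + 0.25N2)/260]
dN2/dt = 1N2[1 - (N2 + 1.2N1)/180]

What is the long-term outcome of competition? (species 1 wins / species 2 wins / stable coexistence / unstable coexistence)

Compare the nullcline intercepts: K1/α12 = 260/0.25 = 1040 > K2 = 180; K2/α21 = 180/1.2 = 150 < K1 = 260.
Since the inequalities point opposite ways, species 1 can invade but species 2 cannot.

species 1 excludes species 2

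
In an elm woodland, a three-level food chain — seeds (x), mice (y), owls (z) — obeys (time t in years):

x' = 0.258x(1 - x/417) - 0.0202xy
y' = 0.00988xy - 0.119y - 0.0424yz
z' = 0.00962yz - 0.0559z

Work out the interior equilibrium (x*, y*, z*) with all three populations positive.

From dz/dt = 0: 0.00962y* = 0.0559, so y* = 5.81.
From dx/dt = 0: 0.258(1 - x*/417) = 0.0202·5.81, giving x* = 417·(1 - 0.455) = 227.
From dy/dt = 0: 0.00988·227 - 0.119 = 0.0424z*, so z* = 2.13/0.0424 = 50.2.

x* ≈ 227, y* ≈ 5.81, z* ≈ 50.2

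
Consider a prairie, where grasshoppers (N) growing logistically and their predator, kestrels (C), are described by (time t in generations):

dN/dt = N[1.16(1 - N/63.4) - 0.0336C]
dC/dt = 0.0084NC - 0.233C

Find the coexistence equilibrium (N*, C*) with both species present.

From dC/dt = 0 with C > 0: 0.0084N* = 0.233, so N* = 27.7.
Substitute into dN/dt = 0: 1.16(1 - 27.7/63.4) = 0.0336C*.
The bracket is 0.562, giving C* = 0.652/0.0336 = 19.4.

N* ≈ 27.7, C* ≈ 19.4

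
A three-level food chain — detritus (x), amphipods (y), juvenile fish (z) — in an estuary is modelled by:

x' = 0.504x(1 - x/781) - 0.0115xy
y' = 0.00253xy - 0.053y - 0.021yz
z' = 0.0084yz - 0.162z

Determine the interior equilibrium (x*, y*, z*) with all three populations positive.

x* ≈ 437, y* ≈ 19.3, z* ≈ 50.2

From dz/dt = 0: 0.0084y* = 0.162, so y* = 19.3.
From dx/dt = 0: 0.504(1 - x*/781) = 0.0115·19.3, giving x* = 781·(1 - 0.44) = 437.
From dy/dt = 0: 0.00253·437 - 0.053 = 0.021z*, so z* = 1.05/0.021 = 50.2.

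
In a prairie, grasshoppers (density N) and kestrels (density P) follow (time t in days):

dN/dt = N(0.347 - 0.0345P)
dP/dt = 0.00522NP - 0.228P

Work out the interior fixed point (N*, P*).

Set dP/dt = 0 with P > 0: 0.00522N - 0.228 = 0, so N* = 0.228/0.00522 = 43.7.
Set dN/dt = 0 with N > 0: 0.347 - 0.0345P = 0, so P* = 0.347/0.0345 = 10.1.

N* ≈ 43.7, P* ≈ 10.1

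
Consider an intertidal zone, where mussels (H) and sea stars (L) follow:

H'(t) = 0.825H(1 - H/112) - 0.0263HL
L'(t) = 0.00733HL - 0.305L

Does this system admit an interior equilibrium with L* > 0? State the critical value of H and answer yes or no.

Threshold H = 41.6; K > 41.6, so yes, the predator persists.

The predator equation gives dL/dt > 0 only when H > 0.305/0.00733 = 41.6.
Without the predator, H → K = 112. Since 112 > 41.6, the predator can invade and persist.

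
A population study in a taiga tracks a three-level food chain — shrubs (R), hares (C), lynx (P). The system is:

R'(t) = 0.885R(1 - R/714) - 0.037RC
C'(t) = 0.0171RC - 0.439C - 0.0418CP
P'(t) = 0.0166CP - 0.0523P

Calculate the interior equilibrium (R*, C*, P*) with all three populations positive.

R* ≈ 620, C* ≈ 3.15, P* ≈ 243

From dP/dt = 0: 0.0166C* = 0.0523, so C* = 3.15.
From dR/dt = 0: 0.885(1 - R*/714) = 0.037·3.15, giving R* = 714·(1 - 0.132) = 620.
From dC/dt = 0: 0.0171·620 - 0.439 = 0.0418P*, so P* = 10.2/0.0418 = 243.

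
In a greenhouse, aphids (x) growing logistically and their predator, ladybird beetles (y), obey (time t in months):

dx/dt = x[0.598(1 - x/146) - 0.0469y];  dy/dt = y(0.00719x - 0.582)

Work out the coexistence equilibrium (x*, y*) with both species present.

From dy/dt = 0 with y > 0: 0.00719x* = 0.582, so x* = 80.9.
Substitute into dx/dt = 0: 0.598(1 - 80.9/146) = 0.0469y*.
The bracket is 0.446, giving y* = 0.266/0.0469 = 5.68.

x* ≈ 80.9, y* ≈ 5.68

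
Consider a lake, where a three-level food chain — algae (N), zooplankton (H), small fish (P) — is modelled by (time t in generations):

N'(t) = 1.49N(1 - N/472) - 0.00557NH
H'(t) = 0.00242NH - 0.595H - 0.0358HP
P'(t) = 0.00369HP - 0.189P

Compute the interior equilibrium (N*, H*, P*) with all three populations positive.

N* ≈ 382, H* ≈ 51.2, P* ≈ 9.18

From dP/dt = 0: 0.00369H* = 0.189, so H* = 51.2.
From dN/dt = 0: 1.49(1 - N*/472) = 0.00557·51.2, giving N* = 472·(1 - 0.191) = 382.
From dH/dt = 0: 0.00242·382 - 0.595 = 0.0358P*, so P* = 0.329/0.0358 = 9.18.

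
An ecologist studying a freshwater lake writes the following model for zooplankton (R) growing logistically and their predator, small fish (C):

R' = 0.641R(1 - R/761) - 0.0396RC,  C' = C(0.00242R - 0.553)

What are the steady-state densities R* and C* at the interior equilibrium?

R* ≈ 229, C* ≈ 11.3

From dC/dt = 0 with C > 0: 0.00242R* = 0.553, so R* = 229.
Substitute into dR/dt = 0: 0.641(1 - 229/761) = 0.0396C*.
The bracket is 0.7, giving C* = 0.449/0.0396 = 11.3.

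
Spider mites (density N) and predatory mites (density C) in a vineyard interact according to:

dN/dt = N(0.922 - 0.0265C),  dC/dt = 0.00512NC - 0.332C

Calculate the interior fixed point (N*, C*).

N* ≈ 64.8, C* ≈ 34.8

Set dC/dt = 0 with C > 0: 0.00512N - 0.332 = 0, so N* = 0.332/0.00512 = 64.8.
Set dN/dt = 0 with N > 0: 0.922 - 0.0265C = 0, so C* = 0.922/0.0265 = 34.8.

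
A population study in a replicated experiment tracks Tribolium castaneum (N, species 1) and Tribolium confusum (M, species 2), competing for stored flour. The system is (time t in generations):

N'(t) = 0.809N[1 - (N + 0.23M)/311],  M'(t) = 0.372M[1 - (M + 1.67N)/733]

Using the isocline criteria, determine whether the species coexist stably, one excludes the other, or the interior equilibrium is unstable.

Compare the nullcline intercepts: K1/α12 = 311/0.23 = 1350 > K2 = 733; K2/α21 = 733/1.67 = 439 > K1 = 311.
Since both inequalities hold, each species can invade when rare, so the interior equilibrium is stable.

stable coexistence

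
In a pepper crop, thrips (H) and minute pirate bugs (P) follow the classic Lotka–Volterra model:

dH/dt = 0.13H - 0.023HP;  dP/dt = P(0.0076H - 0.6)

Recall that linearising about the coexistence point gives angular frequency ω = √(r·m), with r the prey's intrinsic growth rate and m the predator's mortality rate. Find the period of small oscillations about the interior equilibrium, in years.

Here r = 0.13 and m = 0.6, so r·m = 0.078.
ω = √0.078 = 0.279 per year, hence T = 2π/ω ≈ 22.5 years.

T ≈ 22.5 years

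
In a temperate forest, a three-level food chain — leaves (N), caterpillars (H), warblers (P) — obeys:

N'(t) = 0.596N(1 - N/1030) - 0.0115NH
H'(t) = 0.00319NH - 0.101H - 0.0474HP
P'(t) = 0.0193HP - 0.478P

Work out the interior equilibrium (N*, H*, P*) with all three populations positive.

From dP/dt = 0: 0.0193H* = 0.478, so H* = 24.8.
From dN/dt = 0: 0.596(1 - N*/1030) = 0.0115·24.8, giving N* = 1030·(1 - 0.478) = 538.
From dH/dt = 0: 0.00319·538 - 0.101 = 0.0474P*, so P* = 1.61/0.0474 = 34.1.

N* ≈ 538, H* ≈ 24.8, P* ≈ 34.1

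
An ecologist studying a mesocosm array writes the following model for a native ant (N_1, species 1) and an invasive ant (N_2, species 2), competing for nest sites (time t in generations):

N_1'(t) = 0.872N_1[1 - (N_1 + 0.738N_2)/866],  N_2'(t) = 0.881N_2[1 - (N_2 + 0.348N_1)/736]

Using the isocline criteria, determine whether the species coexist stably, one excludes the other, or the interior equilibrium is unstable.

Compare the nullcline intercepts: K1/α12 = 866/0.738 = 1170 > K2 = 736; K2/α21 = 736/0.348 = 2110 > K1 = 866.
Since both inequalities hold, each species can invade when rare, so the interior equilibrium is stable.

stable coexistence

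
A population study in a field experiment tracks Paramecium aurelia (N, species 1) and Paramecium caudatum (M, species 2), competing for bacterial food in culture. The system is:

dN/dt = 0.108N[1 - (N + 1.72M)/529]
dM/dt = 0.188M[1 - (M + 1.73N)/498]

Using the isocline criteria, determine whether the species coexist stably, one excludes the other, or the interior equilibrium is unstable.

Compare the nullcline intercepts: K1/α12 = 529/1.72 = 308 < K2 = 498; K2/α21 = 498/1.73 = 288 < K1 = 529.
Since both are reversed, neither can invade when rare; the interior point is a saddle.

unstable coexistence (outcome depends on initial conditions)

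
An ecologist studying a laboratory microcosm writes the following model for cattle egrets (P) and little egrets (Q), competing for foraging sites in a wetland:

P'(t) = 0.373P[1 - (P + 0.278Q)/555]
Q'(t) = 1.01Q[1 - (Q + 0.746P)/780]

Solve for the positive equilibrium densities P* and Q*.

Setting both brackets to zero gives the nullclines P + 0.278Q = 555 and 0.746P + Q = 780.
Substituting Q = 780 - 0.746P into the first: P(1 - 0.278·0.746) = 555 - 0.278·780.
So P* = 338/0.793 = 427, and then Q* = 780 - 0.746·427 = 462.

P* ≈ 427, Q* ≈ 462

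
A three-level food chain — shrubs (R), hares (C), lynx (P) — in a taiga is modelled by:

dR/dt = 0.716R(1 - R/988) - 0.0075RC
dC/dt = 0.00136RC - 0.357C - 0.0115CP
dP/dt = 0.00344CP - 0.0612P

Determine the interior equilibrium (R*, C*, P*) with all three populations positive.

R* ≈ 804, C* ≈ 17.8, P* ≈ 64

From dP/dt = 0: 0.00344C* = 0.0612, so C* = 17.8.
From dR/dt = 0: 0.716(1 - R*/988) = 0.0075·17.8, giving R* = 988·(1 - 0.186) = 804.
From dC/dt = 0: 0.00136·804 - 0.357 = 0.0115P*, so P* = 0.736/0.0115 = 64.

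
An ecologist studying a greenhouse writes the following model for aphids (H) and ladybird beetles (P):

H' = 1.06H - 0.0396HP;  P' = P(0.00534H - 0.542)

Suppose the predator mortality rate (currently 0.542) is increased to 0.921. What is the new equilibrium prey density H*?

H* ≈ 172

At the interior fixed point, setting dP/dt = 0 with P > 0 fixes H* = (predator death rate)/(HP coefficient) — independent of the other coefficients.
With the change, H* = 0.921/0.00534 = 172; it rises from 101.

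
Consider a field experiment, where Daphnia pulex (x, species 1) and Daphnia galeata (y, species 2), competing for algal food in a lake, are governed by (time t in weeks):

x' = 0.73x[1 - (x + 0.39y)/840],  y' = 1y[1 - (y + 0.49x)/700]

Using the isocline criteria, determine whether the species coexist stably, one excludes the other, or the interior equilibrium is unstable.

Compare the nullcline intercepts: K1/α12 = 840/0.39 = 2150 > K2 = 700; K2/α21 = 700/0.49 = 1430 > K1 = 840.
Since both inequalities hold, each species can invade when rare, so the interior equilibrium is stable.

stable coexistence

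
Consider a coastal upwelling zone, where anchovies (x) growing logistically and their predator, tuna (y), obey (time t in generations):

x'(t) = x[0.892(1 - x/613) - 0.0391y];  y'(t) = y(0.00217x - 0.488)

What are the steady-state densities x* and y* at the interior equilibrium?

From dy/dt = 0 with y > 0: 0.00217x* = 0.488, so x* = 225.
Substitute into dx/dt = 0: 0.892(1 - 225/613) = 0.0391y*.
The bracket is 0.633, giving y* = 0.565/0.0391 = 14.4.

x* ≈ 225, y* ≈ 14.4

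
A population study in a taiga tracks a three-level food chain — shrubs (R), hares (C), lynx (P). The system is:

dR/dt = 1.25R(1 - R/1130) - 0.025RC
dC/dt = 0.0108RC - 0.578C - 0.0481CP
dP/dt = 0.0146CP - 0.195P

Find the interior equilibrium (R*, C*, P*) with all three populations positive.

R* ≈ 828, C* ≈ 13.4, P* ≈ 174

From dP/dt = 0: 0.0146C* = 0.195, so C* = 13.4.
From dR/dt = 0: 1.25(1 - R*/1130) = 0.025·13.4, giving R* = 1130·(1 - 0.267) = 828.
From dC/dt = 0: 0.0108·828 - 0.578 = 0.0481P*, so P* = 8.37/0.0481 = 174.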